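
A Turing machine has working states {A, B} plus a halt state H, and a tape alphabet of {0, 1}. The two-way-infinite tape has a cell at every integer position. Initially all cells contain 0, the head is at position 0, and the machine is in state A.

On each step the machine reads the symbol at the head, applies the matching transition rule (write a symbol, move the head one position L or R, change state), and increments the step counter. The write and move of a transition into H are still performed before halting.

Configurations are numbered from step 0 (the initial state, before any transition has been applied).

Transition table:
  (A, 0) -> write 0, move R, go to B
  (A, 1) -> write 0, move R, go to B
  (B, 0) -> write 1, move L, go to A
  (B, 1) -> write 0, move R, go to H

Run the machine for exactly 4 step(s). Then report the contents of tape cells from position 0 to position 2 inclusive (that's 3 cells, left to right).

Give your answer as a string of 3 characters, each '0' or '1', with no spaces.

Answer: 000

Derivation:
Step 1: in state A at pos 0, read 0 -> (A,0)->write 0,move R,goto B. Now: state=B, head=1, tape[-1..2]=0000 (head:   ^)
Step 2: in state B at pos 1, read 0 -> (B,0)->write 1,move L,goto A. Now: state=A, head=0, tape[-1..2]=0010 (head:  ^)
Step 3: in state A at pos 0, read 0 -> (A,0)->write 0,move R,goto B. Now: state=B, head=1, tape[-1..2]=0010 (head:   ^)
Step 4: in state B at pos 1, read 1 -> (B,1)->write 0,move R,goto H. Now: state=H, head=2, tape[-1..3]=00000 (head:    ^)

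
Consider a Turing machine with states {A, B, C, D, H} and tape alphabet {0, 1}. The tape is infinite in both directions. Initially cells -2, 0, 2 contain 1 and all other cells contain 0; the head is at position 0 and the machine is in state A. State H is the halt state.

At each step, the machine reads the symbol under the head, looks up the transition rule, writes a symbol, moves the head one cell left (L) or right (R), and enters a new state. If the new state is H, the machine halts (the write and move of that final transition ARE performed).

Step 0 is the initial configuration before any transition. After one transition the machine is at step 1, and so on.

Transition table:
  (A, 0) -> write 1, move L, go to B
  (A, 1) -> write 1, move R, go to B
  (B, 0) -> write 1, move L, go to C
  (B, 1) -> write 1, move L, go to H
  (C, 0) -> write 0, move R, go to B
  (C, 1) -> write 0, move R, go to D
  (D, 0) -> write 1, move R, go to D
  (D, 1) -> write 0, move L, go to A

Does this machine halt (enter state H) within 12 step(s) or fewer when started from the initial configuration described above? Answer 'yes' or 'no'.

Answer: yes

Derivation:
Step 1: in state A at pos 0, read 1 -> (A,1)->write 1,move R,goto B. Now: state=B, head=1, tape[-3..3]=0101010 (head:     ^)
Step 2: in state B at pos 1, read 0 -> (B,0)->write 1,move L,goto C. Now: state=C, head=0, tape[-3..3]=0101110 (head:    ^)
Step 3: in state C at pos 0, read 1 -> (C,1)->write 0,move R,goto D. Now: state=D, head=1, tape[-3..3]=0100110 (head:     ^)
Step 4: in state D at pos 1, read 1 -> (D,1)->write 0,move L,goto A. Now: state=A, head=0, tape[-3..3]=0100010 (head:    ^)
Step 5: in state A at pos 0, read 0 -> (A,0)->write 1,move L,goto B. Now: state=B, head=-1, tape[-3..3]=0101010 (head:   ^)
Step 6: in state B at pos -1, read 0 -> (B,0)->write 1,move L,goto C. Now: state=C, head=-2, tape[-3..3]=0111010 (head:  ^)
Step 7: in state C at pos -2, read 1 -> (C,1)->write 0,move R,goto D. Now: state=D, head=-1, tape[-3..3]=0011010 (head:   ^)
Step 8: in state D at pos -1, read 1 -> (D,1)->write 0,move L,goto A. Now: state=A, head=-2, tape[-3..3]=0001010 (head:  ^)
Step 9: in state A at pos -2, read 0 -> (A,0)->write 1,move L,goto B. Now: state=B, head=-3, tape[-4..3]=00101010 (head:  ^)
Step 10: in state B at pos -3, read 0 -> (B,0)->write 1,move L,goto C. Now: state=C, head=-4, tape[-5..3]=001101010 (head:  ^)
Step 11: in state C at pos -4, read 0 -> (C,0)->write 0,move R,goto B. Now: state=B, head=-3, tape[-5..3]=001101010 (head:   ^)
Step 12: in state B at pos -3, read 1 -> (B,1)->write 1,move L,goto H. Now: state=H, head=-4, tape[-5..3]=001101010 (head:  ^)
State H reached at step 12; 12 <= 12 -> yes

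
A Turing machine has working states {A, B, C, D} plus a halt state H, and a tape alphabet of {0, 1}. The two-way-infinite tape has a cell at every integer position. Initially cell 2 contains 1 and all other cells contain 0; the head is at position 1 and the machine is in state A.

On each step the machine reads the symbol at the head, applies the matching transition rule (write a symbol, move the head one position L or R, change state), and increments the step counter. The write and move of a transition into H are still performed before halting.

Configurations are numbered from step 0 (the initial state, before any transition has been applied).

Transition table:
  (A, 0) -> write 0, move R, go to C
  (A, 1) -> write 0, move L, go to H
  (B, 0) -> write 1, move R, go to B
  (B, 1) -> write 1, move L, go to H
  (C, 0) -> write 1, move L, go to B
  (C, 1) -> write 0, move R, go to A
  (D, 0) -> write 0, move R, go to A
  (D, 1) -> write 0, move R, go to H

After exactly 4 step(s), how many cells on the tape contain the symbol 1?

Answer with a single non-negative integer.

Step 1: in state A at pos 1, read 0 -> (A,0)->write 0,move R,goto C. Now: state=C, head=2, tape[0..3]=0010 (head:   ^)
Step 2: in state C at pos 2, read 1 -> (C,1)->write 0,move R,goto A. Now: state=A, head=3, tape[0..4]=00000 (head:    ^)
Step 3: in state A at pos 3, read 0 -> (A,0)->write 0,move R,goto C. Now: state=C, head=4, tape[0..5]=000000 (head:     ^)
Step 4: in state C at pos 4, read 0 -> (C,0)->write 1,move L,goto B. Now: state=B, head=3, tape[0..5]=000010 (head:    ^)
Cells containing 1 after step 4: {4} -> 1 cell(s)

Answer: 1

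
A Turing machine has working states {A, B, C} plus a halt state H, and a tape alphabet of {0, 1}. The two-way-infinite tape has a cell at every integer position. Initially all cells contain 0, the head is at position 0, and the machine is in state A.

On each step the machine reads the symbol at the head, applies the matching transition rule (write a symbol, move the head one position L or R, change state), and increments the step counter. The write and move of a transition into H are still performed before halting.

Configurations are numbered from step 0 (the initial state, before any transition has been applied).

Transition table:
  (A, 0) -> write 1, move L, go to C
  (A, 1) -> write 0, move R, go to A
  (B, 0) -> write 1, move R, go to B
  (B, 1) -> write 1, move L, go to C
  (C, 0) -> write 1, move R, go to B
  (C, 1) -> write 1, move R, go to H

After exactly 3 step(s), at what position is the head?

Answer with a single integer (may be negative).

Step 1: in state A at pos 0, read 0 -> (A,0)->write 1,move L,goto C. Now: state=C, head=-1, tape[-2..1]=0010 (head:  ^)
Step 2: in state C at pos -1, read 0 -> (C,0)->write 1,move R,goto B. Now: state=B, head=0, tape[-2..1]=0110 (head:   ^)
Step 3: in state B at pos 0, read 1 -> (B,1)->write 1,move L,goto C. Now: state=C, head=-1, tape[-2..1]=0110 (head:  ^)

Answer: -1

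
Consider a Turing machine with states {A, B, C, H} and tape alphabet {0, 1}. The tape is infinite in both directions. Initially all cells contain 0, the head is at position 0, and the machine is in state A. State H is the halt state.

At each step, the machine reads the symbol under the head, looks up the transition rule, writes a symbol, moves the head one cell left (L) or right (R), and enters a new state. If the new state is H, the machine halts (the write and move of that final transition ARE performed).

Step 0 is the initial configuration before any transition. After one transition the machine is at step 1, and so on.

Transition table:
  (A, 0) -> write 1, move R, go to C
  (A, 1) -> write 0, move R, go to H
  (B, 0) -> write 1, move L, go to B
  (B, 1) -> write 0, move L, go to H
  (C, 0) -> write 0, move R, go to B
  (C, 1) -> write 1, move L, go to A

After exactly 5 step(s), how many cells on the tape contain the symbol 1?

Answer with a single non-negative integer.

Answer: 2

Derivation:
Step 1: in state A at pos 0, read 0 -> (A,0)->write 1,move R,goto C. Now: state=C, head=1, tape[-1..2]=0100 (head:   ^)
Step 2: in state C at pos 1, read 0 -> (C,0)->write 0,move R,goto B. Now: state=B, head=2, tape[-1..3]=01000 (head:    ^)
Step 3: in state B at pos 2, read 0 -> (B,0)->write 1,move L,goto B. Now: state=B, head=1, tape[-1..3]=01010 (head:   ^)
Step 4: in state B at pos 1, read 0 -> (B,0)->write 1,move L,goto B. Now: state=B, head=0, tape[-1..3]=01110 (head:  ^)
Step 5: in state B at pos 0, read 1 -> (B,1)->write 0,move L,goto H. Now: state=H, head=-1, tape[-2..3]=000110 (head:  ^)
Cells containing 1 after step 5: {1, 2} -> 2 cell(s)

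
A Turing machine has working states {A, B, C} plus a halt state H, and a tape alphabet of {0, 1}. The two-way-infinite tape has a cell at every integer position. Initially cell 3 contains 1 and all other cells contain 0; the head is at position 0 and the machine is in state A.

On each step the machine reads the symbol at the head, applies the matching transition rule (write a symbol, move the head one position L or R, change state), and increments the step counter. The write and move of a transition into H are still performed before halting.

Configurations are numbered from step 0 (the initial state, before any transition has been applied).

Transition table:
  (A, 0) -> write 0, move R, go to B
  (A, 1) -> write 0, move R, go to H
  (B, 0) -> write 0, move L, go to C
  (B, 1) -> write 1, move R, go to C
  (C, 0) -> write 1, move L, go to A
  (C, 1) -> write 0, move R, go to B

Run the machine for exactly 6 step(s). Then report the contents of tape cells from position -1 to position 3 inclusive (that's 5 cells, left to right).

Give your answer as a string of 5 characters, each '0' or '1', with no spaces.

Answer: 01101

Derivation:
Step 1: in state A at pos 0, read 0 -> (A,0)->write 0,move R,goto B. Now: state=B, head=1, tape[-1..4]=000010 (head:   ^)
Step 2: in state B at pos 1, read 0 -> (B,0)->write 0,move L,goto C. Now: state=C, head=0, tape[-1..4]=000010 (head:  ^)
Step 3: in state C at pos 0, read 0 -> (C,0)->write 1,move L,goto A. Now: state=A, head=-1, tape[-2..4]=0010010 (head:  ^)
Step 4: in state A at pos -1, read 0 -> (A,0)->write 0,move R,goto B. Now: state=B, head=0, tape[-2..4]=0010010 (head:   ^)
Step 5: in state B at pos 0, read 1 -> (B,1)->write 1,move R,goto C. Now: state=C, head=1, tape[-2..4]=0010010 (head:    ^)
Step 6: in state C at pos 1, read 0 -> (C,0)->write 1,move L,goto A. Now: state=A, head=0, tape[-2..4]=0011010 (head:   ^)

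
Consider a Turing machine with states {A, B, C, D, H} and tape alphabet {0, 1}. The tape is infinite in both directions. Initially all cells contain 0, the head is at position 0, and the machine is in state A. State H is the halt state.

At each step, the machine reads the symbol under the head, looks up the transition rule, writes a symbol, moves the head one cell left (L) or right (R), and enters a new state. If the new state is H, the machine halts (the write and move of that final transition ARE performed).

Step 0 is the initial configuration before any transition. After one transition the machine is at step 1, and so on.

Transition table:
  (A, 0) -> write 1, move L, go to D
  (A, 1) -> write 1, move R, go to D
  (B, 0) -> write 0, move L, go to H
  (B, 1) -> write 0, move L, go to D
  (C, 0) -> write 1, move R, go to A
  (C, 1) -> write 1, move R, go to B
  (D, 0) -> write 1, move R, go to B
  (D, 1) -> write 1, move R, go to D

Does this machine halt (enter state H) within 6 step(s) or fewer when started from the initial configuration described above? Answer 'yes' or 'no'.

Step 1: in state A at pos 0, read 0 -> (A,0)->write 1,move L,goto D. Now: state=D, head=-1, tape[-2..1]=0010 (head:  ^)
Step 2: in state D at pos -1, read 0 -> (D,0)->write 1,move R,goto B. Now: state=B, head=0, tape[-2..1]=0110 (head:   ^)
Step 3: in state B at pos 0, read 1 -> (B,1)->write 0,move L,goto D. Now: state=D, head=-1, tape[-2..1]=0100 (head:  ^)
Step 4: in state D at pos -1, read 1 -> (D,1)->write 1,move R,goto D. Now: state=D, head=0, tape[-2..1]=0100 (head:   ^)
Step 5: in state D at pos 0, read 0 -> (D,0)->write 1,move R,goto B. Now: state=B, head=1, tape[-2..2]=01100 (head:    ^)
Step 6: in state B at pos 1, read 0 -> (B,0)->write 0,move L,goto H. Now: state=H, head=0, tape[-2..2]=01100 (head:   ^)
State H reached at step 6; 6 <= 6 -> yes

Answer: yes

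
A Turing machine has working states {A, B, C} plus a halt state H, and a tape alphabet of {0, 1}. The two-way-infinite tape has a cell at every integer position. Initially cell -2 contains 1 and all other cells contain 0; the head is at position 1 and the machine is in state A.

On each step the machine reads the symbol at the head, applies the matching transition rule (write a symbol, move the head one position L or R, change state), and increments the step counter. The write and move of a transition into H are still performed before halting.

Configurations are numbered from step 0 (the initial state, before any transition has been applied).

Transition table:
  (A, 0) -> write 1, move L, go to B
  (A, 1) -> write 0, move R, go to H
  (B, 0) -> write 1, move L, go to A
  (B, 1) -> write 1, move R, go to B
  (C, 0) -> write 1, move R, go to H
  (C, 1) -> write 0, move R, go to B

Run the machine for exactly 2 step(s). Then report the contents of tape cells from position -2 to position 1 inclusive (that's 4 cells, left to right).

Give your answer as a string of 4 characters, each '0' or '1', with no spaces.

Answer: 1011

Derivation:
Step 1: in state A at pos 1, read 0 -> (A,0)->write 1,move L,goto B. Now: state=B, head=0, tape[-3..2]=010010 (head:    ^)
Step 2: in state B at pos 0, read 0 -> (B,0)->write 1,move L,goto A. Now: state=A, head=-1, tape[-3..2]=010110 (head:   ^)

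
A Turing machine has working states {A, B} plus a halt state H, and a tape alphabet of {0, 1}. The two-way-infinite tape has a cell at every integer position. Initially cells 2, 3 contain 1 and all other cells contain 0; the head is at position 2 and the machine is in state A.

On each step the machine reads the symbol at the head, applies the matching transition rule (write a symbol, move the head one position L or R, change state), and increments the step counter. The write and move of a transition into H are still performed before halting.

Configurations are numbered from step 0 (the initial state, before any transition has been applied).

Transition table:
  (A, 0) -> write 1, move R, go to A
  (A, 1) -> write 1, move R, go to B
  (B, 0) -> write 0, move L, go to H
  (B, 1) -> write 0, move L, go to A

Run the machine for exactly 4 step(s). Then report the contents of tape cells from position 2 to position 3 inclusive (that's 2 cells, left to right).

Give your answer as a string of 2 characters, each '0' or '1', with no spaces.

Step 1: in state A at pos 2, read 1 -> (A,1)->write 1,move R,goto B. Now: state=B, head=3, tape[1..4]=0110 (head:   ^)
Step 2: in state B at pos 3, read 1 -> (B,1)->write 0,move L,goto A. Now: state=A, head=2, tape[1..4]=0100 (head:  ^)
Step 3: in state A at pos 2, read 1 -> (A,1)->write 1,move R,goto B. Now: state=B, head=3, tape[1..4]=0100 (head:   ^)
Step 4: in state B at pos 3, read 0 -> (B,0)->write 0,move L,goto H. Now: state=H, head=2, tape[1..4]=0100 (head:  ^)

Answer: 10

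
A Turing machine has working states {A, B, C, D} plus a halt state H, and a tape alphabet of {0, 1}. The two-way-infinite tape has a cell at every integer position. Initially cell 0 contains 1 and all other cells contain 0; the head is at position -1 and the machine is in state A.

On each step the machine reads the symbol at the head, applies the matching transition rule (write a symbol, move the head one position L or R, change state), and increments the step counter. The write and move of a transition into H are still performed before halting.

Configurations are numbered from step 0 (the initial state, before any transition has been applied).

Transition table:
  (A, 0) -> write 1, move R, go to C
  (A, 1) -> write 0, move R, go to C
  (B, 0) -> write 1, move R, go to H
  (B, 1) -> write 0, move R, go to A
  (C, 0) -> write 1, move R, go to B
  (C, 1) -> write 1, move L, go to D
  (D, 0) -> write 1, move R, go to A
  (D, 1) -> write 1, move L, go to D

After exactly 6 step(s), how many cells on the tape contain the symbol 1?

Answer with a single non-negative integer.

Answer: 2

Derivation:
Step 1: in state A at pos -1, read 0 -> (A,0)->write 1,move R,goto C. Now: state=C, head=0, tape[-2..1]=0110 (head:   ^)
Step 2: in state C at pos 0, read 1 -> (C,1)->write 1,move L,goto D. Now: state=D, head=-1, tape[-2..1]=0110 (head:  ^)
Step 3: in state D at pos -1, read 1 -> (D,1)->write 1,move L,goto D. Now: state=D, head=-2, tape[-3..1]=00110 (head:  ^)
Step 4: in state D at pos -2, read 0 -> (D,0)->write 1,move R,goto A. Now: state=A, head=-1, tape[-3..1]=01110 (head:   ^)
Step 5: in state A at pos -1, read 1 -> (A,1)->write 0,move R,goto C. Now: state=C, head=0, tape[-3..1]=01010 (head:    ^)
Step 6: in state C at pos 0, read 1 -> (C,1)->write 1,move L,goto D. Now: state=D, head=-1, tape[-3..1]=01010 (head:   ^)
Cells containing 1 after step 6: {-2, 0} -> 2 cell(s)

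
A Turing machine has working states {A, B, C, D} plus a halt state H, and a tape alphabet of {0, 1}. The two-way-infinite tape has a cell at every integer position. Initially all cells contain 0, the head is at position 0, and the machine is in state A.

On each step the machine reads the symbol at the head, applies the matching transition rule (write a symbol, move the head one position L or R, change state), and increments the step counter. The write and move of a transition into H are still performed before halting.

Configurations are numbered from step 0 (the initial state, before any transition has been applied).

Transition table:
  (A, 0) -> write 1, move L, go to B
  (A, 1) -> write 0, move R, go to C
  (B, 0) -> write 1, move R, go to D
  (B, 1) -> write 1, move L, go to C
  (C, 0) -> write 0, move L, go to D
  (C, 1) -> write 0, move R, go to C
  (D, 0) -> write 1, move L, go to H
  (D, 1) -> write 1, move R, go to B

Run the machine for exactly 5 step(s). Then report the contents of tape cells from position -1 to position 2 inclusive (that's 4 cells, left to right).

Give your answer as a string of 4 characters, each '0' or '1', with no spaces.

Step 1: in state A at pos 0, read 0 -> (A,0)->write 1,move L,goto B. Now: state=B, head=-1, tape[-2..1]=0010 (head:  ^)
Step 2: in state B at pos -1, read 0 -> (B,0)->write 1,move R,goto D. Now: state=D, head=0, tape[-2..1]=0110 (head:   ^)
Step 3: in state D at pos 0, read 1 -> (D,1)->write 1,move R,goto B. Now: state=B, head=1, tape[-2..2]=01100 (head:    ^)
Step 4: in state B at pos 1, read 0 -> (B,0)->write 1,move R,goto D. Now: state=D, head=2, tape[-2..3]=011100 (head:     ^)
Step 5: in state D at pos 2, read 0 -> (D,0)->write 1,move L,goto H. Now: state=H, head=1, tape[-2..3]=011110 (head:    ^)

Answer: 1111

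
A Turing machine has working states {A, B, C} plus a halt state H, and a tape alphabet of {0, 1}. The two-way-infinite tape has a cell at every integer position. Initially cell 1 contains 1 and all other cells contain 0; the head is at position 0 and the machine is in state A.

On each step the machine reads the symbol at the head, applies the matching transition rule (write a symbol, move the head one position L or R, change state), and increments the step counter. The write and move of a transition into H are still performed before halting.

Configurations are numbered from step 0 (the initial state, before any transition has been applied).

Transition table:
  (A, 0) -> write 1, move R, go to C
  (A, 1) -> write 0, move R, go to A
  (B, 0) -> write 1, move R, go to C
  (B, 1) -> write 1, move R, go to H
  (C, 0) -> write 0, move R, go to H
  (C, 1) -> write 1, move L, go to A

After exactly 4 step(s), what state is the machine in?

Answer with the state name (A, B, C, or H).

Step 1: in state A at pos 0, read 0 -> (A,0)->write 1,move R,goto C. Now: state=C, head=1, tape[-1..2]=0110 (head:   ^)
Step 2: in state C at pos 1, read 1 -> (C,1)->write 1,move L,goto A. Now: state=A, head=0, tape[-1..2]=0110 (head:  ^)
Step 3: in state A at pos 0, read 1 -> (A,1)->write 0,move R,goto A. Now: state=A, head=1, tape[-1..2]=0010 (head:   ^)
Step 4: in state A at pos 1, read 1 -> (A,1)->write 0,move R,goto A. Now: state=A, head=2, tape[-1..3]=00000 (head:    ^)

Answer: A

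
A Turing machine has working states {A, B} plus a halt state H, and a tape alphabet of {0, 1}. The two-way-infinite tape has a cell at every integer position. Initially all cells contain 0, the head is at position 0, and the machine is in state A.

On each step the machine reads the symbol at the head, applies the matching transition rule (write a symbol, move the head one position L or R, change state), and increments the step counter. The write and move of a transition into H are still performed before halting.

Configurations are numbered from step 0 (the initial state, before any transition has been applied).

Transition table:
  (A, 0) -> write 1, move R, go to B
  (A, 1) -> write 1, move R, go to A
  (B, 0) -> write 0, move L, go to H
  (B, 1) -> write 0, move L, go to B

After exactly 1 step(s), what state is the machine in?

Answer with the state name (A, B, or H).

Answer: B

Derivation:
Step 1: in state A at pos 0, read 0 -> (A,0)->write 1,move R,goto B. Now: state=B, head=1, tape[-1..2]=0100 (head:   ^)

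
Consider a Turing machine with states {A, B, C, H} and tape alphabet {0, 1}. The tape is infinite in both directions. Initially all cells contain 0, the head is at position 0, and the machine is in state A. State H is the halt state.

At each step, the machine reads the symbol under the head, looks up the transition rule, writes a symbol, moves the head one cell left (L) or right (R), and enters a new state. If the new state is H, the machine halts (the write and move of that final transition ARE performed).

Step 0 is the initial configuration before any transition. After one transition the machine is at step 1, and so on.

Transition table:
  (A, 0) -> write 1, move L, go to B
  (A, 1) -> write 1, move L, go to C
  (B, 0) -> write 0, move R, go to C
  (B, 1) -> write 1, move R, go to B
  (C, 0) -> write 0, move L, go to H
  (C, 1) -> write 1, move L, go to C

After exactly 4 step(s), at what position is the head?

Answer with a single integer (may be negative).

Step 1: in state A at pos 0, read 0 -> (A,0)->write 1,move L,goto B. Now: state=B, head=-1, tape[-2..1]=0010 (head:  ^)
Step 2: in state B at pos -1, read 0 -> (B,0)->write 0,move R,goto C. Now: state=C, head=0, tape[-2..1]=0010 (head:   ^)
Step 3: in state C at pos 0, read 1 -> (C,1)->write 1,move L,goto C. Now: state=C, head=-1, tape[-2..1]=0010 (head:  ^)
Step 4: in state C at pos -1, read 0 -> (C,0)->write 0,move L,goto H. Now: state=H, head=-2, tape[-3..1]=00010 (head:  ^)

Answer: -2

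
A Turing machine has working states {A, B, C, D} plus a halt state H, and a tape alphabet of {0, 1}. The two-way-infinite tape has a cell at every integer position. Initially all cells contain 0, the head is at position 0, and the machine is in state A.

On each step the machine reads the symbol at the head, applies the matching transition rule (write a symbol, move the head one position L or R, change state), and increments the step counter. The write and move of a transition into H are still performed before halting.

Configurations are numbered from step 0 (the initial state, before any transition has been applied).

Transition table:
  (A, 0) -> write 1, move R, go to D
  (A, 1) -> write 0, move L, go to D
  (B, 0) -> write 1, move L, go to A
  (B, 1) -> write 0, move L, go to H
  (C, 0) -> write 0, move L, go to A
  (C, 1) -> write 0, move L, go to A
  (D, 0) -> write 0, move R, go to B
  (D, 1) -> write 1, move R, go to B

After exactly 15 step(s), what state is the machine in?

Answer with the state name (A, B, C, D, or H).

Answer: A

Derivation:
Step 1: in state A at pos 0, read 0 -> (A,0)->write 1,move R,goto D. Now: state=D, head=1, tape[-1..2]=0100 (head:   ^)
Step 2: in state D at pos 1, read 0 -> (D,0)->write 0,move R,goto B. Now: state=B, head=2, tape[-1..3]=01000 (head:    ^)
Step 3: in state B at pos 2, read 0 -> (B,0)->write 1,move L,goto A. Now: state=A, head=1, tape[-1..3]=01010 (head:   ^)
Step 4: in state A at pos 1, read 0 -> (A,0)->write 1,move R,goto D. Now: state=D, head=2, tape[-1..3]=01110 (head:    ^)
Step 5: in state D at pos 2, read 1 -> (D,1)->write 1,move R,goto B. Now: state=B, head=3, tape[-1..4]=011100 (head:     ^)
Step 6: in state B at pos 3, read 0 -> (B,0)->write 1,move L,goto A. Now: state=A, head=2, tape[-1..4]=011110 (head:    ^)
Step 7: in state A at pos 2, read 1 -> (A,1)->write 0,move L,goto D. Now: state=D, head=1, tape[-1..4]=011010 (head:   ^)
Step 8: in state D at pos 1, read 1 -> (D,1)->write 1,move R,goto B. Now: state=B, head=2, tape[-1..4]=011010 (head:    ^)
Step 9: in state B at pos 2, read 0 -> (B,0)->write 1,move L,goto A. Now: state=A, head=1, tape[-1..4]=011110 (head:   ^)
Step 10: in state A at pos 1, read 1 -> (A,1)->write 0,move L,goto D. Now: state=D, head=0, tape[-1..4]=010110 (head:  ^)
Step 11: in state D at pos 0, read 1 -> (D,1)->write 1,move R,goto B. Now: state=B, head=1, tape[-1..4]=010110 (head:   ^)
Step 12: in state B at pos 1, read 0 -> (B,0)->write 1,move L,goto A. Now: state=A, head=0, tape[-1..4]=011110 (head:  ^)
Step 13: in state A at pos 0, read 1 -> (A,1)->write 0,move L,goto D. Now: state=D, head=-1, tape[-2..4]=0001110 (head:  ^)
Step 14: in state D at pos -1, read 0 -> (D,0)->write 0,move R,goto B. Now: state=B, head=0, tape[-2..4]=0001110 (head:   ^)
Step 15: in state B at pos 0, read 0 -> (B,0)->write 1,move L,goto A. Now: state=A, head=-1, tape[-2..4]=0011110 (head:  ^)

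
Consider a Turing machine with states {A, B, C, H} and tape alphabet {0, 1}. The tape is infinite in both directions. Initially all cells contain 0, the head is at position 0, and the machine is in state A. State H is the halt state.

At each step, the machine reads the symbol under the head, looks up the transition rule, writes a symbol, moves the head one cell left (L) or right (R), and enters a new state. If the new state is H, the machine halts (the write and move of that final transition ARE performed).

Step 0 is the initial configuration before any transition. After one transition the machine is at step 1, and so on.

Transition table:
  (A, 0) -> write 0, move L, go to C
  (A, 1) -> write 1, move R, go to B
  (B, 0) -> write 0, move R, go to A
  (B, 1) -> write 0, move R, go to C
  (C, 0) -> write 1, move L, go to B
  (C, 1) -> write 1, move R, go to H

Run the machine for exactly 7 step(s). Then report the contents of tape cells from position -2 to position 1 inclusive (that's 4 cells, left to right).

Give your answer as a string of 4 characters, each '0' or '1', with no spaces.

Step 1: in state A at pos 0, read 0 -> (A,0)->write 0,move L,goto C. Now: state=C, head=-1, tape[-2..1]=0000 (head:  ^)
Step 2: in state C at pos -1, read 0 -> (C,0)->write 1,move L,goto B. Now: state=B, head=-2, tape[-3..1]=00100 (head:  ^)
Step 3: in state B at pos -2, read 0 -> (B,0)->write 0,move R,goto A. Now: state=A, head=-1, tape[-3..1]=00100 (head:   ^)
Step 4: in state A at pos -1, read 1 -> (A,1)->write 1,move R,goto B. Now: state=B, head=0, tape[-3..1]=00100 (head:    ^)
Step 5: in state B at pos 0, read 0 -> (B,0)->write 0,move R,goto A. Now: state=A, head=1, tape[-3..2]=001000 (head:     ^)
Step 6: in state A at pos 1, read 0 -> (A,0)->write 0,move L,goto C. Now: state=C, head=0, tape[-3..2]=001000 (head:    ^)
Step 7: in state C at pos 0, read 0 -> (C,0)->write 1,move L,goto B. Now: state=B, head=-1, tape[-3..2]=001100 (head:   ^)

Answer: 0110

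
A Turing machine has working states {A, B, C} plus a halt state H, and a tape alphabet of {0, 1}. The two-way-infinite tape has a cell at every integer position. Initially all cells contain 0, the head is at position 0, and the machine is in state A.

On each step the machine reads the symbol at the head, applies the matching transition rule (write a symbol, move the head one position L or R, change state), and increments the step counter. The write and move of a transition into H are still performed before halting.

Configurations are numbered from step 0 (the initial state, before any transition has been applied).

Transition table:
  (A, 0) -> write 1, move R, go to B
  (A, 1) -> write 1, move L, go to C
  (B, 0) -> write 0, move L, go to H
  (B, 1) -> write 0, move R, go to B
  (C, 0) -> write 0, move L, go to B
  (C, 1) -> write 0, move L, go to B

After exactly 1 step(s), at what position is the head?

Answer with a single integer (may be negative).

Answer: 1

Derivation:
Step 1: in state A at pos 0, read 0 -> (A,0)->write 1,move R,goto B. Now: state=B, head=1, tape[-1..2]=0100 (head:   ^)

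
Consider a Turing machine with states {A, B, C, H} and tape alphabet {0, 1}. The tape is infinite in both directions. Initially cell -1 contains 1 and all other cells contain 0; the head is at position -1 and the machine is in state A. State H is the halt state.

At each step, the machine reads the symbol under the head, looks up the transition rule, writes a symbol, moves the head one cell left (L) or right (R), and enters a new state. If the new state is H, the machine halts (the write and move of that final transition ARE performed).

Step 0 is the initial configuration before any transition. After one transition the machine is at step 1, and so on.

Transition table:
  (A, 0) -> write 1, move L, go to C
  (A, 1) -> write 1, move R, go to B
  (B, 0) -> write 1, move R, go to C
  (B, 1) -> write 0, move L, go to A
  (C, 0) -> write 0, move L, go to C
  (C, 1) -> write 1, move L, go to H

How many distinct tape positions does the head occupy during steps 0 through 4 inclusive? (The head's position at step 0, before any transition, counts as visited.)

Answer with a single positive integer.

Answer: 3

Derivation:
Step 1: in state A at pos -1, read 1 -> (A,1)->write 1,move R,goto B. Now: state=B, head=0, tape[-2..1]=0100 (head:   ^)
Step 2: in state B at pos 0, read 0 -> (B,0)->write 1,move R,goto C. Now: state=C, head=1, tape[-2..2]=01100 (head:    ^)
Step 3: in state C at pos 1, read 0 -> (C,0)->write 0,move L,goto C. Now: state=C, head=0, tape[-2..2]=01100 (head:   ^)
Step 4: in state C at pos 0, read 1 -> (C,1)->write 1,move L,goto H. Now: state=H, head=-1, tape[-2..2]=01100 (head:  ^)
Head positions at steps 0..4: starting at -1, distinct positions visited = {-1, 0, 1} -> 3 position(s)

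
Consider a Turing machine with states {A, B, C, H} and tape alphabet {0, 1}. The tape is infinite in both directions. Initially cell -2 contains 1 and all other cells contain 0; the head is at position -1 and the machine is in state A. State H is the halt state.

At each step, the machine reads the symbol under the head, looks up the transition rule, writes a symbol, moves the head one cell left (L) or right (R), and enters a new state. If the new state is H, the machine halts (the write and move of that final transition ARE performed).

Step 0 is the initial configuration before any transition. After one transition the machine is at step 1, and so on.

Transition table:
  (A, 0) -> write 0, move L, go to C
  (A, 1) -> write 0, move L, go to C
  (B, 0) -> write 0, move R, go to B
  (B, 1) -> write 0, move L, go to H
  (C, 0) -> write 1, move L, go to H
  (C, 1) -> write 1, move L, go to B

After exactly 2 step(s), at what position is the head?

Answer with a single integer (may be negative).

Step 1: in state A at pos -1, read 0 -> (A,0)->write 0,move L,goto C. Now: state=C, head=-2, tape[-3..0]=0100 (head:  ^)
Step 2: in state C at pos -2, read 1 -> (C,1)->write 1,move L,goto B. Now: state=B, head=-3, tape[-4..0]=00100 (head:  ^)

Answer: -3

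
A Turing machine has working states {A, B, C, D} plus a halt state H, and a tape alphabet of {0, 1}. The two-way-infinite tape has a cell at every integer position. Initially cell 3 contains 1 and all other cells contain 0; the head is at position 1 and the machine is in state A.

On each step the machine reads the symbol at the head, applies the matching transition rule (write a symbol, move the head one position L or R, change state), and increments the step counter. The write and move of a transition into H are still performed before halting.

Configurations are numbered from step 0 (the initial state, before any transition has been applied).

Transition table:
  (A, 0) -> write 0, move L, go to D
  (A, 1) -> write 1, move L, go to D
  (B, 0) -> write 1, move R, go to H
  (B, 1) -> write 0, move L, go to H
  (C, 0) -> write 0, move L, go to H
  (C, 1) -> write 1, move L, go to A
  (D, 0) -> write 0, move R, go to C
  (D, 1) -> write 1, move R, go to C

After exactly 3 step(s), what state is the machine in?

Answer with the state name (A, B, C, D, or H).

Answer: H

Derivation:
Step 1: in state A at pos 1, read 0 -> (A,0)->write 0,move L,goto D. Now: state=D, head=0, tape[-1..4]=000010 (head:  ^)
Step 2: in state D at pos 0, read 0 -> (D,0)->write 0,move R,goto C. Now: state=C, head=1, tape[-1..4]=000010 (head:   ^)
Step 3: in state C at pos 1, read 0 -> (C,0)->write 0,move L,goto H. Now: state=H, head=0, tape[-1..4]=000010 (head:  ^)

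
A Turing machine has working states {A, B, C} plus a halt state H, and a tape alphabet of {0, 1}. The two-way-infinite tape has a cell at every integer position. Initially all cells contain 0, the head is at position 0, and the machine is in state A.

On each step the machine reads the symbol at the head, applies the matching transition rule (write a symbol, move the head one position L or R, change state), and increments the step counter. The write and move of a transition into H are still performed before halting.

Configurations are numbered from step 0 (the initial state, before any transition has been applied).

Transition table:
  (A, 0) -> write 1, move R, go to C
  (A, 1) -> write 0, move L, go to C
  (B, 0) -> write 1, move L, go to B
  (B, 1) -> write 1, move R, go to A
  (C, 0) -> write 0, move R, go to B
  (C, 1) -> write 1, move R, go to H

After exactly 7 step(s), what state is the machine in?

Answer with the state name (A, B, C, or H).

Step 1: in state A at pos 0, read 0 -> (A,0)->write 1,move R,goto C. Now: state=C, head=1, tape[-1..2]=0100 (head:   ^)
Step 2: in state C at pos 1, read 0 -> (C,0)->write 0,move R,goto B. Now: state=B, head=2, tape[-1..3]=01000 (head:    ^)
Step 3: in state B at pos 2, read 0 -> (B,0)->write 1,move L,goto B. Now: state=B, head=1, tape[-1..3]=01010 (head:   ^)
Step 4: in state B at pos 1, read 0 -> (B,0)->write 1,move L,goto B. Now: state=B, head=0, tape[-1..3]=01110 (head:  ^)
Step 5: in state B at pos 0, read 1 -> (B,1)->write 1,move R,goto A. Now: state=A, head=1, tape[-1..3]=01110 (head:   ^)
Step 6: in state A at pos 1, read 1 -> (A,1)->write 0,move L,goto C. Now: state=C, head=0, tape[-1..3]=01010 (head:  ^)
Step 7: in state C at pos 0, read 1 -> (C,1)->write 1,move R,goto H. Now: state=H, head=1, tape[-1..3]=01010 (head:   ^)

Answer: H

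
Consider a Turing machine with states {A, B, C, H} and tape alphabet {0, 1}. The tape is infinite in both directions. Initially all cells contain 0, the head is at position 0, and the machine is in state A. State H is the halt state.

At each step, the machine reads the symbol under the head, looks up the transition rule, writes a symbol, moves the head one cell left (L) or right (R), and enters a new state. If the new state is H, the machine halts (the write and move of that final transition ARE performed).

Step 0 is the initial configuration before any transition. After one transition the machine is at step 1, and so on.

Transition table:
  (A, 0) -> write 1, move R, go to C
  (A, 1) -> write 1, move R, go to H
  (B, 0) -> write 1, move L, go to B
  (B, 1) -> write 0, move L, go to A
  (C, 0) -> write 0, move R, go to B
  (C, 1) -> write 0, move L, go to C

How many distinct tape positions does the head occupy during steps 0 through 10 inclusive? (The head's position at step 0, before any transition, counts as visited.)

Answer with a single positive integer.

Step 1: in state A at pos 0, read 0 -> (A,0)->write 1,move R,goto C. Now: state=C, head=1, tape[-1..2]=0100 (head:   ^)
Step 2: in state C at pos 1, read 0 -> (C,0)->write 0,move R,goto B. Now: state=B, head=2, tape[-1..3]=01000 (head:    ^)
Step 3: in state B at pos 2, read 0 -> (B,0)->write 1,move L,goto B. Now: state=B, head=1, tape[-1..3]=01010 (head:   ^)
Step 4: in state B at pos 1, read 0 -> (B,0)->write 1,move L,goto B. Now: state=B, head=0, tape[-1..3]=01110 (head:  ^)
Step 5: in state B at pos 0, read 1 -> (B,1)->write 0,move L,goto A. Now: state=A, head=-1, tape[-2..3]=000110 (head:  ^)
Step 6: in state A at pos -1, read 0 -> (A,0)->write 1,move R,goto C. Now: state=C, head=0, tape[-2..3]=010110 (head:   ^)
Step 7: in state C at pos 0, read 0 -> (C,0)->write 0,move R,goto B. Now: state=B, head=1, tape[-2..3]=010110 (head:    ^)
Step 8: in state B at pos 1, read 1 -> (B,1)->write 0,move L,goto A. Now: state=A, head=0, tape[-2..3]=010010 (head:   ^)
Step 9: in state A at pos 0, read 0 -> (A,0)->write 1,move R,goto C. Now: state=C, head=1, tape[-2..3]=011010 (head:    ^)
Step 10: in state C at pos 1, read 0 -> (C,0)->write 0,move R,goto B. Now: state=B, head=2, tape[-2..3]=011010 (head:     ^)
Head positions at steps 0..10: starting at 0, distinct positions visited = {-1, 0, 1, 2} -> 4 position(s)

Answer: 4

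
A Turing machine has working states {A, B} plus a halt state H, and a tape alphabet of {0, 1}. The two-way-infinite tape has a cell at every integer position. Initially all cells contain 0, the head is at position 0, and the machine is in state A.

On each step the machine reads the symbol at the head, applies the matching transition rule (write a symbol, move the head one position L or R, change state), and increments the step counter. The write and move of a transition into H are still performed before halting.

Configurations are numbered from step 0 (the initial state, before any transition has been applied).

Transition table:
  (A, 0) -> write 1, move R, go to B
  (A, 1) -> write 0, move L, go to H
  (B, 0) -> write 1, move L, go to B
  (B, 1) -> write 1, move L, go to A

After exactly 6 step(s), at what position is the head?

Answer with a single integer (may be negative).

Step 1: in state A at pos 0, read 0 -> (A,0)->write 1,move R,goto B. Now: state=B, head=1, tape[-1..2]=0100 (head:   ^)
Step 2: in state B at pos 1, read 0 -> (B,0)->write 1,move L,goto B. Now: state=B, head=0, tape[-1..2]=0110 (head:  ^)
Step 3: in state B at pos 0, read 1 -> (B,1)->write 1,move L,goto A. Now: state=A, head=-1, tape[-2..2]=00110 (head:  ^)
Step 4: in state A at pos -1, read 0 -> (A,0)->write 1,move R,goto B. Now: state=B, head=0, tape[-2..2]=01110 (head:   ^)
Step 5: in state B at pos 0, read 1 -> (B,1)->write 1,move L,goto A. Now: state=A, head=-1, tape[-2..2]=01110 (head:  ^)
Step 6: in state A at pos -1, read 1 -> (A,1)->write 0,move L,goto H. Now: state=H, head=-2, tape[-3..2]=000110 (head:  ^)

Answer: -2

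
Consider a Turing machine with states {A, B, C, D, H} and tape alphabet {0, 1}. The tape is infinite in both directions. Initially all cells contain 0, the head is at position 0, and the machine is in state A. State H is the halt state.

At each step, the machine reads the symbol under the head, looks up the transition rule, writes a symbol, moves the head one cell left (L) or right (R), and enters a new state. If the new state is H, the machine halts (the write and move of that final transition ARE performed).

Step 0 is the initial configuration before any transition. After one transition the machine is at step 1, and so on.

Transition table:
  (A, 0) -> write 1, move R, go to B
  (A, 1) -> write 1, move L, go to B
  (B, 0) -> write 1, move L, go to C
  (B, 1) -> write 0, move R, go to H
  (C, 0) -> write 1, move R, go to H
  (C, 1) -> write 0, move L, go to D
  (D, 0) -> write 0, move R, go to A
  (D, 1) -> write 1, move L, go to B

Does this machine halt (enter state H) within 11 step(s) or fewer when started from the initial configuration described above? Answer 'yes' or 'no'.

Answer: yes

Derivation:
Step 1: in state A at pos 0, read 0 -> (A,0)->write 1,move R,goto B. Now: state=B, head=1, tape[-1..2]=0100 (head:   ^)
Step 2: in state B at pos 1, read 0 -> (B,0)->write 1,move L,goto C. Now: state=C, head=0, tape[-1..2]=0110 (head:  ^)
Step 3: in state C at pos 0, read 1 -> (C,1)->write 0,move L,goto D. Now: state=D, head=-1, tape[-2..2]=00010 (head:  ^)
Step 4: in state D at pos -1, read 0 -> (D,0)->write 0,move R,goto A. Now: state=A, head=0, tape[-2..2]=00010 (head:   ^)
Step 5: in state A at pos 0, read 0 -> (A,0)->write 1,move R,goto B. Now: state=B, head=1, tape[-2..2]=00110 (head:    ^)
Step 6: in state B at pos 1, read 1 -> (B,1)->write 0,move R,goto H. Now: state=H, head=2, tape[-2..3]=001000 (head:     ^)
State H reached at step 6; 6 <= 11 -> yes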